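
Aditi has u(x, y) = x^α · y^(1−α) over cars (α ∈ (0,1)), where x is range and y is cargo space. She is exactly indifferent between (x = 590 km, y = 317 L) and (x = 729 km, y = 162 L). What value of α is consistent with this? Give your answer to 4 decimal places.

α ≈ 0.7604

The Cobb–Douglas utilities coincide, so 590^α·317^(1−α) = 729^α·162^(1−α).
Taking logs: α·ln 590 + (1−α)·ln 317 = α·ln 729 + (1−α)·ln 162, i.e. α·-0.2115512 = (1−α)·-0.6713054.
So α/(1−α) = (-0.6713054)/(-0.2115512) = 3.1732526, and α = 3.1732526/4.1732526 ≈ 0.7604.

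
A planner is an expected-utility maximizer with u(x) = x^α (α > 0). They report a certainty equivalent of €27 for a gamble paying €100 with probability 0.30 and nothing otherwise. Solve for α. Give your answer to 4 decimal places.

EU(lottery) = 0.30·100^α + 0.70·0 = 0.30·100^α.
Equating: 27^α = 0.30·100^α, i.e. 0.2700^α = 0.30.
Taking logs: α·ln(27/100) = ln(0.30), so α = -1.2039728 / -1.3093333 ≈ 0.9195.

α ≈ 0.9195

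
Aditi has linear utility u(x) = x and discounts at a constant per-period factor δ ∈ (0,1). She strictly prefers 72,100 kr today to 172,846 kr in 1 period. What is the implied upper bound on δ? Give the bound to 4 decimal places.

δ < 0.4171

Comparing present values: 72100 > δ·172846.
Dividing through by 172846 gives δ < 0.41713.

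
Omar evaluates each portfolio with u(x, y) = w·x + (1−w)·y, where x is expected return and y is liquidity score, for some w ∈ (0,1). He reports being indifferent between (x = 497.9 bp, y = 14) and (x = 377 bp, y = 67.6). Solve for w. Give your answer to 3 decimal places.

w = 0.307

u(497.9,14) = u(377,67.6) means w·497.9 + (1−w)·14 = w·377 + (1−w)·67.6.
Collecting terms: w·120.9 = (1−w)·53.6.
So w/(1−w) = 53.6/120.9 = 0.4433, giving w = 53.6/(120.9+53.6) = 0.307.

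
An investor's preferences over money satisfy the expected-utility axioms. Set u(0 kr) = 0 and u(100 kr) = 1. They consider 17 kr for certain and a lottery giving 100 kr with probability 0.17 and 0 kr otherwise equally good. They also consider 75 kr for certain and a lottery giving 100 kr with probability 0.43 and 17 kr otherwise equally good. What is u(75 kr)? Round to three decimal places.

0.527

First, u(17 kr) = 0.17·u(100 kr) + 0.83·u(0 kr) = 0.17.
Then u(75 kr) = 0.43·u(100 kr) + 0.57·u(17 kr) = 0.43·1.00 + 0.57·0.17 = 0.5269.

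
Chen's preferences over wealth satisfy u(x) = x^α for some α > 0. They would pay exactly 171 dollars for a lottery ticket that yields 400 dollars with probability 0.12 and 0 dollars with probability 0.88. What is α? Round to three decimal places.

EU(lottery) = 0.12·400^α + 0.88·0 = 0.12·400^α.
Equating: 171^α = 0.12·400^α, i.e. 0.4275^α = 0.12.
α = ln(0.12) / ln(171/400) = -2.120264/-0.849801 ≈ 2.495.

α ≈ 2.495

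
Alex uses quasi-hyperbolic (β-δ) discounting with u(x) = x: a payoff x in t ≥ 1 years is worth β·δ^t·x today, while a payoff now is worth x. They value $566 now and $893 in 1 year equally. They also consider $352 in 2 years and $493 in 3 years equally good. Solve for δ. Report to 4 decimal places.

δ ≈ 0.7140

The second indifference involves only future payoffs, so β cancels: β·δ^2·352 = β·δ^3·493, giving δ = 352/493 = 0.71400.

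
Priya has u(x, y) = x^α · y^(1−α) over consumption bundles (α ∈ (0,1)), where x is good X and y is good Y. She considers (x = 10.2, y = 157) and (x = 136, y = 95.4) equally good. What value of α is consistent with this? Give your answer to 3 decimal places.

α ≈ 0.161

The Cobb–Douglas utilities coincide, so 10.2^α·157^(1−α) = 136^α·95.4^(1−α).
Rearrange to (10.2/136)^α = (95.4/157)^(1−α) and take logs: α·-2.590267 = (1−α)·-0.498167.
Thus α·(-3.088434) = -0.498167, so α = -0.498167/-3.088434 ≈ 0.161.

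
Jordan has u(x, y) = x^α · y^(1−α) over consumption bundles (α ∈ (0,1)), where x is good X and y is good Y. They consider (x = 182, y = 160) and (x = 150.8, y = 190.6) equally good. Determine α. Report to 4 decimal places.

The Cobb–Douglas utilities coincide, so 182^α·160^(1−α) = 150.8^α·190.6^(1−α).
Taking logs: α·ln 182 + (1−α)·ln 160 = α·ln 150.8 + (1−α)·ln 190.6, i.e. α·0.1880522 = (1−α)·0.1750032.
With A = 0.1880522 and B = 0.1750032: α·A = (1−α)·B, so α = B/(A+B) = 0.1750032/0.3630554 ≈ 0.4820.

α ≈ 0.4820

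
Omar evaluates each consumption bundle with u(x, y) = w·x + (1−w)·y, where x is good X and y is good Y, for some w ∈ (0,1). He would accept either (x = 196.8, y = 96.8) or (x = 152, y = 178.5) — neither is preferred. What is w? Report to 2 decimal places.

w = 0.65

Equating utilities: w·196.8 + (1−w)·96.8 = w·152 + (1−w)·178.5.
Collecting terms: w·44.8 = (1−w)·81.7.
The marginal rate of substitution is 81.7/44.8, so w = 81.7/(44.8+81.7) = 0.65.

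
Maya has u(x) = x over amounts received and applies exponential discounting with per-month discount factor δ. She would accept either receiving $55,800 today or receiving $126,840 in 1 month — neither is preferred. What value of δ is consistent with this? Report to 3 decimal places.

Equating discounted utilities: u(55800) = δ·u(126840) ⇒ δ = u(55800)/u(126840).
With u(x) = x: δ = 55800/126840 = 0.43992.

δ ≈ 0.440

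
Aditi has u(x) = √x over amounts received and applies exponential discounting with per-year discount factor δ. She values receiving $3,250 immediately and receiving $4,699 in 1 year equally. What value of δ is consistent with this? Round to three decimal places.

Indifference means u(3250) = δ · u(4699), so δ = u(3250)/u(4699).
Since u(x) = √x, δ = √(3250/4699) = 0.83165.

δ ≈ 0.832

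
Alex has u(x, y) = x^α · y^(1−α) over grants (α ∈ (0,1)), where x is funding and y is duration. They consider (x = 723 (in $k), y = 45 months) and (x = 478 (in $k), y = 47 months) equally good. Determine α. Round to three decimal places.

Indifference: 723^α · 45^(1−α) = 478^α · 47^(1−α).
Taking logs: α·ln 723 + (1−α)·ln 45 = α·ln 478 + (1−α)·ln 47, i.e. α·0.413798 = (1−α)·0.043485.
With A = 0.413798 and B = 0.043485: α·A = (1−α)·B, so α = B/(A+B) = 0.043485/0.457283 ≈ 0.095.

α ≈ 0.095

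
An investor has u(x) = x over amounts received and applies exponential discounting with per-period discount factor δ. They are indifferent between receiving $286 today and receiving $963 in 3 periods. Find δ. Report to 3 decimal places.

δ ≈ 0.667

The payoff in 3 periods is discounted by δ^3, so u(286) = δ^3·u(963) and δ^3 = u(286)/u(963).
With u(x) = x: δ^3 = 286/963 = 0.29699.
Taking the cube root: δ = 0.29699^(1/3) ≈ 0.667.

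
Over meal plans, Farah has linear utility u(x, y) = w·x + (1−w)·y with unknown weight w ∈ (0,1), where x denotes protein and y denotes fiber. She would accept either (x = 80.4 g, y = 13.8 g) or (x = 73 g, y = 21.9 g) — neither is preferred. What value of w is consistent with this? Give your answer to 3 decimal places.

w = 0.523

u(80.4,13.8) = u(73,21.9) means w·80.4 + (1−w)·13.8 = w·73 + (1−w)·21.9.
w·(80.4−73) = (1−w)·(21.9−13.8), i.e. w·7.4 = (1−w)·8.1.
So w/(1−w) = 8.1/7.4 = 1.0946, giving w = 8.1/(7.4+8.1) = 0.523.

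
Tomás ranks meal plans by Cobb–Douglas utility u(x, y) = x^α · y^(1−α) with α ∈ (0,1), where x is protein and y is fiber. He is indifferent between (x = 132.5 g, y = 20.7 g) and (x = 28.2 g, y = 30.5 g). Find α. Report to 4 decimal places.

Set the two utilities equal: 132.5^α·20.7^(1−α) = 28.2^α·30.5^(1−α).
Rearrange to (132.5/28.2)^α = (30.5/20.7)^(1−α) and take logs: α·1.5472607 = (1−α)·0.3875930.
Thus α·(1.9348537) = 0.3875930, so α = 0.3875930/1.9348537 ≈ 0.2003.

α ≈ 0.2003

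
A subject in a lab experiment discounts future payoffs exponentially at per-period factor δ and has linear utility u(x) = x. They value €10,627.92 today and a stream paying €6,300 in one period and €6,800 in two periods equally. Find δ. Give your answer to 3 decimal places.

The stream is worth 6300δ + 6800δ² today, so 6300δ + 6800δ² = 10627.92.
So 6800δ² + 6300δ − 10627.92 = 0.
δ = (−6300 + √(6300² + 4·6800·10627.92)) / (2·6800) = (−6300 + √328769424.00) / 13600 ≈ 0.870.

δ ≈ 0.870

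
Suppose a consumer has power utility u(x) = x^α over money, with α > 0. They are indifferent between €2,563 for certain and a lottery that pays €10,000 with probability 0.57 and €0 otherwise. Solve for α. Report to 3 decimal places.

α ≈ 0.413

The lottery's expected utility is 0.57·u(10000) + 0.43·u(0) = 0.57·10000^α (since u(0) = 0 for α > 0).
Indifference: 2563^α = 0.57·10000^α, so (2563/10000)^α = 0.57.
α = ln(0.57) / ln(2563/10000) = -0.562119/-1.361407 ≈ 0.413.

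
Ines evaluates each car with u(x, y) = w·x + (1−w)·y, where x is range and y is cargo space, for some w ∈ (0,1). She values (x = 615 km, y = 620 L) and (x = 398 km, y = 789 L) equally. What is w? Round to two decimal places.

Equating utilities: w·615 + (1−w)·620 = w·398 + (1−w)·789.
w·(615−398) = (1−w)·(789−620), i.e. w·217 = (1−w)·169.
So w/(1−w) = 169/217 = 0.7788, giving w = 169/(217+169) = 0.44.

w = 0.44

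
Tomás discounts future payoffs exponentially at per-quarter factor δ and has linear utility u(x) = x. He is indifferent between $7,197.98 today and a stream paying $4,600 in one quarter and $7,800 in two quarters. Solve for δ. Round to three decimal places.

δ ≈ 0.710

Present value of the stream is 4600·δ + 7800·δ². Indifference gives 4600δ + 7800δ² = 7197.98.
Rearranged: 7800δ² + 4600δ − 7197.98 = 0.
The positive root is δ = [−4600 + √(4600² + 4·7800·7197.98)] / (2·7800) = (−4600 + 15676.000)/15600 ≈ 0.710.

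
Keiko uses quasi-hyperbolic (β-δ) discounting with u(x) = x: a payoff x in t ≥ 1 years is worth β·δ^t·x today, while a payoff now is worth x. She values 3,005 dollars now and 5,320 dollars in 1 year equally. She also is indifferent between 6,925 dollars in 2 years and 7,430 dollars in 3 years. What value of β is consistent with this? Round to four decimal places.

The second indifference involves only future payoffs, so β cancels: β·δ^2·6925 = β·δ^3·7430, giving δ = 6925/7430 = 0.93203.
Now use the now-vs-future pair: 3005 = β·δ·5320 gives β = 3005/(0.93203·5320) ≈ 0.6060.

β ≈ 0.6060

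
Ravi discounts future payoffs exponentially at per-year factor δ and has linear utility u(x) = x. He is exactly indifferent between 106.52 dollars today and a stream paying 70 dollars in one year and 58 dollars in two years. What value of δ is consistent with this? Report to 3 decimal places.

δ ≈ 0.880

The stream is worth 70δ + 58δ² today, so 70δ + 58δ² = 106.52.
So 58δ² + 70δ − 106.52 = 0.
The positive root is δ = [−70 + √(70² + 4·58·106.52)] / (2·58) = (−70 + 172.083)/116 ≈ 0.880.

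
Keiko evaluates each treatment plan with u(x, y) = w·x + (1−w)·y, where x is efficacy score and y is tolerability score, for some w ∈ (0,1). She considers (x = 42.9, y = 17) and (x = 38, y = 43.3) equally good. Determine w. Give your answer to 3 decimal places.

Equating utilities: w·42.9 + (1−w)·17 = w·38 + (1−w)·43.3.
w·(42.9−38) = (1−w)·(43.3−17), i.e. w·4.9 = (1−w)·26.3.
So w/(1−w) = 26.3/4.9 = 5.3673, giving w = 26.3/(4.9+26.3) = 0.843.

w = 0.843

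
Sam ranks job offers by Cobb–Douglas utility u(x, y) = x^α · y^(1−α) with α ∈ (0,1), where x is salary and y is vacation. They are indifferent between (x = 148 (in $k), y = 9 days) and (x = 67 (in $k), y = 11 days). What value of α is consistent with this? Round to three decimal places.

α ≈ 0.202

Set the two utilities equal: 148^α·9^(1−α) = 67^α·11^(1−α).
(148/67)^α = (11/9)^(1−α); take logs: α·ln(148/67) = (1−α)·ln(11/9), i.e. α·0.792520 = (1−α)·0.200671.
Thus α·(0.993191) = 0.200671, so α = 0.200671/0.993191 ≈ 0.202.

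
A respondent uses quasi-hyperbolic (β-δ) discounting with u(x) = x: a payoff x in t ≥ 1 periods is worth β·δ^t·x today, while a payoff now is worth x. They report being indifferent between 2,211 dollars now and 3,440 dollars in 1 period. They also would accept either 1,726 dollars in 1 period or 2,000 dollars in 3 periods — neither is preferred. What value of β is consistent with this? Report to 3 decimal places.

β ≈ 0.692

Both payoffs in the second observation are in the future, so β drops out: δ^1·1726 = δ^3·2000 ⇒ δ^2 = 1726/2000 = 0.86300, so δ = 0.92898.
Now use the now-vs-future pair: 2211 = β·δ·3440 gives β = 2211/(0.92898·3440) ≈ 0.692.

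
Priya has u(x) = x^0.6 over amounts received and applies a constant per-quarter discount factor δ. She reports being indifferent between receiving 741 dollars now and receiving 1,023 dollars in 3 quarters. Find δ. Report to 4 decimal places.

Equating discounted utilities: u(741) = δ^3·u(1023) ⇒ δ^3 = u(741)/u(1023).
Since u(x) = x^0.6, δ^3 = (741/1023)^0.6 = 0.72434^0.6 = 0.82407.
Hence δ = (0.82407)^(1/3) = 0.937537.

δ ≈ 0.9375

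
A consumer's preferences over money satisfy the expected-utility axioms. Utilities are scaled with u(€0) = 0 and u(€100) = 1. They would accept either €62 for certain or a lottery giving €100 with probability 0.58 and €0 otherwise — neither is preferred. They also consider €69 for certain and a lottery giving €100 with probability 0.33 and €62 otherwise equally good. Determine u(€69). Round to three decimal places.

From the first indifference, u(€62) = 0.58·u(€100) + 0.42·u(€0) = 0.58·1 + 0.42·0 = 0.58.
Then u(€69) = 0.33·u(€100) + 0.67·u(€62) = 0.33·1.00 + 0.67·0.58 = 0.7186.

0.719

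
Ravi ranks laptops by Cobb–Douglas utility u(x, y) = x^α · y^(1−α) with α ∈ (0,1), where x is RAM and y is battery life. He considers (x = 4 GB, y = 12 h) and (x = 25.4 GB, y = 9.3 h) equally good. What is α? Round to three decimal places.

α ≈ 0.121

Set the two utilities equal: 4^α·12^(1−α) = 25.4^α·9.3^(1−α).
Taking logs: α·ln 4 + (1−α)·ln 12 = α·ln 25.4 + (1−α)·ln 9.3, i.e. α·-1.848455 = (1−α)·-0.254892.
So α/(1−α) = (-0.254892)/(-1.848455) = 0.137895, and α = 0.137895/1.137895 ≈ 0.121.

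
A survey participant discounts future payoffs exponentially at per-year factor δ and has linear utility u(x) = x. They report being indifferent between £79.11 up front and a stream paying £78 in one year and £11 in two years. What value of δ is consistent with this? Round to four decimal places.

δ ≈ 0.9000

Equating present values: 79.11 = 78δ + 11δ².
That is, 11δ² + 78δ − 79.11 = 0, a quadratic in δ.
By the quadratic formula (taking the positive root), δ = (−78 + √9564.84) / 22 ≈ 0.9000.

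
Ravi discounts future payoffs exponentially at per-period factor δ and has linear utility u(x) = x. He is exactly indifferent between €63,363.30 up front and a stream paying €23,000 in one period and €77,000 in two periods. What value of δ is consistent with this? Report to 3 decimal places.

δ ≈ 0.770

Present value of the stream is 23000·δ + 77000·δ². Indifference gives 23000δ + 77000δ² = 63363.30.
That is, 77000δ² + 23000δ − 63363.30 = 0, a quadratic in δ.
The positive root is δ = [−23000 + √(23000² + 4·77000·63363.30)] / (2·77000) = (−23000 + 141580.000)/154000 ≈ 0.770.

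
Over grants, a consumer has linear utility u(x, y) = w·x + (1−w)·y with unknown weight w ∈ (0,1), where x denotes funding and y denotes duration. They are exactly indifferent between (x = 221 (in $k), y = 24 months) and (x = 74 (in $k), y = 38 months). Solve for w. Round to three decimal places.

Equating utilities: w·221 + (1−w)·24 = w·74 + (1−w)·38.
Rearranging, 147·w − 14·(1−w) = 0.
Hence w = 14/(147+14) = 14/161 = 0.087.

w = 0.087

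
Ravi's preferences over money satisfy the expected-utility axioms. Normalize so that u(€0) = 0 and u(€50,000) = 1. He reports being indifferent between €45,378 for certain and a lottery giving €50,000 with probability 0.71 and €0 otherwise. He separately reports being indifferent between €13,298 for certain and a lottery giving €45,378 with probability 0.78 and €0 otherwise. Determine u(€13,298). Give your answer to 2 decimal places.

The first gamble pins u(€45,378): it must equal 0.71·1 + 0.29·0 = 0.71.
Chaining: u(€13,298) = 0.78·0.71 + 0.22·0.00 = 0.5538.

0.55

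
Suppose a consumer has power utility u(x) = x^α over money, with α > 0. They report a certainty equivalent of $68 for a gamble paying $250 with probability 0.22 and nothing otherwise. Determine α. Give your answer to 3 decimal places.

Since u(0) = 0, the lottery's EU is 0.22·250^α.
Setting u(68) equal to that: 68^α = 0.22·250^α ⇒ (68/250)^α = 0.22.
α = ln(0.22) / ln(68/250) = -1.514128/-1.301953 ≈ 1.163.

α ≈ 1.163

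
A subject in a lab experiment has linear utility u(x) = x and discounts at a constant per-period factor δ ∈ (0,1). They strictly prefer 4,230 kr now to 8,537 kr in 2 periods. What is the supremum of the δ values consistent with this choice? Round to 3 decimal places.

δ < 0.704

Under u(x) = x this choice says 4230 > δ^2·8537.
Dividing by 8537: δ^2 < 0.49549. Both sides are positive, so the square root keeps the direction.
δ < (4230/8537)^(1/2) ≈ 0.704.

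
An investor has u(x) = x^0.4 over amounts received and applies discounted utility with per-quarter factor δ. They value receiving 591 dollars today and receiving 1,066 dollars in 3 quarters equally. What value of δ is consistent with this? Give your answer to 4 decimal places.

δ ≈ 0.9244

Equating discounted utilities: u(591) = δ^3·u(1066) ⇒ δ^3 = u(591)/u(1066).
Since u(x) = x^0.4, δ^3 = (591/1066)^0.4 = 0.55441^0.4 = 0.78983.
So δ = 0.78983^(1/3) ≈ 0.9244.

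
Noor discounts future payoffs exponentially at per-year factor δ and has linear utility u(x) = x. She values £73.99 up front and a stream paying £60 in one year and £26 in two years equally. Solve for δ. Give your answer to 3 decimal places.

δ ≈ 0.890

Present value of the stream is 60·δ + 26·δ². Indifference gives 60δ + 26δ² = 73.99.
That is, 26δ² + 60δ − 73.99 = 0, a quadratic in δ.
δ = (−60 + √(60² + 4·26·73.99)) / (2·26) = (−60 + √11294.96) / 52 ≈ 0.890.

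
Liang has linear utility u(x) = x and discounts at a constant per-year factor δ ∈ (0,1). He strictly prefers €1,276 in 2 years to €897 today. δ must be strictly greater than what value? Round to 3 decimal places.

δ > 0.838

Comparing present values: 897 < δ^2·1276.
So δ^2 > 897/1276 = 0.70298; taking the square root of both positive sides preserves the inequality.
δ > (897/1276)^(1/2) ≈ 0.838.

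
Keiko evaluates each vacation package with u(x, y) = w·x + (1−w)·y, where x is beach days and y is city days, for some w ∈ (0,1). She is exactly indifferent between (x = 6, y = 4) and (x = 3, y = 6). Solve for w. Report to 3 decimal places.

u(6,4) = u(3,6) means w·6 + (1−w)·4 = w·3 + (1−w)·6.
w·(6−3) = (1−w)·(6−4), i.e. w·3 = (1−w)·2.
So w/(1−w) = 2/3 = 0.6667, giving w = 2/(3+2) = 0.400.

w = 0.400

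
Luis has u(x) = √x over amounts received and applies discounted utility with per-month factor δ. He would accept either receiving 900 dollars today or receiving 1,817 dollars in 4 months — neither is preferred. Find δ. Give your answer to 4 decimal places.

δ ≈ 0.9159

Equating discounted utilities: u(900) = δ^4·u(1817) ⇒ δ^4 = u(900)/u(1817).
With u(x) = √x: δ^4 = √900/√1817 = √(900/1817) = 0.70379.
So δ = 0.70379^(1/4) ≈ 0.9159.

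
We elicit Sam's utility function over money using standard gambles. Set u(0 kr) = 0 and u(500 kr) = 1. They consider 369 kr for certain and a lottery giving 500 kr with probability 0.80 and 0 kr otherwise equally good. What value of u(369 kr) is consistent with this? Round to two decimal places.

By the standard-gamble method, u(369 kr) is just the indifference probability on the best outcome: 0.80.

0.80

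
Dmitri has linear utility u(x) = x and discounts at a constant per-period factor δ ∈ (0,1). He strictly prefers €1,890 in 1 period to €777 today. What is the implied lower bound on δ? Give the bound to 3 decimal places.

δ > 0.411

Under u(x) = x this choice says 777 < δ·1890.
Dividing through by 1890 gives δ > 0.41111.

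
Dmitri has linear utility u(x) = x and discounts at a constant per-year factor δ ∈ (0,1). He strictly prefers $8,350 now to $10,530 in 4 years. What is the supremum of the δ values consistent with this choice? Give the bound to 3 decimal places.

The preference means 8350 > δ^4·10530.
Hence δ^4 < 8350/10530 = 0.79297, and x ↦ x^(1/4) is increasing on (0,∞).
δ < 0.79297^(1/4) = 0.944.

δ < 0.944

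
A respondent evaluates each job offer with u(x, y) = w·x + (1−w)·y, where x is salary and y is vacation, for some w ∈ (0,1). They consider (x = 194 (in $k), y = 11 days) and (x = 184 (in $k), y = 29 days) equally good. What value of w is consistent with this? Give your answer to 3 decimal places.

w = 0.643

Equating utilities: w·194 + (1−w)·11 = w·184 + (1−w)·29.
w·(194−184) = (1−w)·(29−11), i.e. w·10 = (1−w)·18.
The marginal rate of substitution is 18/10, so w = 18/(10+18) = 0.643.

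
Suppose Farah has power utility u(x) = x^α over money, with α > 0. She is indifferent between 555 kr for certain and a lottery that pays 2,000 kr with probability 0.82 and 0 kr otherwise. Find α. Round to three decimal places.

Since u(0) = 0, the lottery's EU is 0.82·2000^α.
Indifference: 555^α = 0.82·2000^α, so (555/2000)^α = 0.82.
Taking logs: α·ln(555/2000) = ln(0.82), so α = -0.198451 / -1.281934 ≈ 0.155.

α ≈ 0.155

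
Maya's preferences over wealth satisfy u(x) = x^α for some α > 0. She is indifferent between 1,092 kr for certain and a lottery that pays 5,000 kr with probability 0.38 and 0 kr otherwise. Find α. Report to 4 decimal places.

EU(lottery) = 0.38·5000^α + 0.62·0 = 0.38·5000^α.
Equating: 1092^α = 0.38·5000^α, i.e. 0.2184^α = 0.38.
Taking logs: α·ln(1092/5000) = ln(0.38), so α = -0.9675840 / -1.5214270 ≈ 0.6360.

α ≈ 0.6360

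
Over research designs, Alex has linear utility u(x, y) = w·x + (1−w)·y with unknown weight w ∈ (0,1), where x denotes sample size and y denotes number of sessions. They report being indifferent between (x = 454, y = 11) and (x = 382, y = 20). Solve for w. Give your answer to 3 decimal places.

Indifference: w·454 + (1−w)·11 = w·382 + (1−w)·20.
w·(454−382) = (1−w)·(20−11), i.e. w·72 = (1−w)·9.
So w/(1−w) = 9/72 = 0.1250, giving w = 9/(72+9) = 0.111.

w = 0.111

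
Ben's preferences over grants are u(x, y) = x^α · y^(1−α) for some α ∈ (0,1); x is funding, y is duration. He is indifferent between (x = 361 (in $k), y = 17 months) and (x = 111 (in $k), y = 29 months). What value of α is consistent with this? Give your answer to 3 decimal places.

α ≈ 0.312

Set the two utilities equal: 361^α·17^(1−α) = 111^α·29^(1−α).
(361/111)^α = (29/17)^(1−α); take logs: α·ln(361/111) = (1−α)·ln(29/17), i.e. α·1.179348 = (1−α)·0.534082.
So α/(1−α) = (0.534082)/(1.179348) = 0.452862, and α = 0.452862/1.452862 ≈ 0.312.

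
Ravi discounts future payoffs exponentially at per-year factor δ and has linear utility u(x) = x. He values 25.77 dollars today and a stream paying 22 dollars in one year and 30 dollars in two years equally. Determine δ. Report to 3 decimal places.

δ ≈ 0.630

Present value of the stream is 22·δ + 30·δ². Indifference gives 22δ + 30δ² = 25.77.
That is, 30δ² + 22δ − 25.77 = 0, a quadratic in δ.
By the quadratic formula (taking the positive root), δ = (−22 + √3576.40) / 60 ≈ 0.630.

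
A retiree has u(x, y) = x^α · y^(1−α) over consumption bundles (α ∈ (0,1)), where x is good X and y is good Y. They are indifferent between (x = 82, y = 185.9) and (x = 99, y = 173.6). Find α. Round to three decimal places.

α ≈ 0.267

Set the two utilities equal: 82^α·185.9^(1−α) = 99^α·173.6^(1−α).
(82/99)^α = (173.6/185.9)^(1−α); take logs: α·ln(82/99) = (1−α)·ln(173.6/185.9), i.e. α·-0.188401 = (1−α)·-0.068455.
Thus α·(-0.256856) = -0.068455, so α = -0.068455/-0.256856 ≈ 0.267.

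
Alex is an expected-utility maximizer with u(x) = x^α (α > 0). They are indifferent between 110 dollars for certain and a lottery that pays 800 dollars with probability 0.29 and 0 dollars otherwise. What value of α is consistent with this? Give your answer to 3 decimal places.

EU(lottery) = 0.29·800^α + 0.71·0 = 0.29·800^α.
Setting u(110) equal to that: 110^α = 0.29·800^α ⇒ (110/800)^α = 0.29.
α = ln(0.29) / ln(110/800) = -1.237874/-1.984131 ≈ 0.624.

α ≈ 0.624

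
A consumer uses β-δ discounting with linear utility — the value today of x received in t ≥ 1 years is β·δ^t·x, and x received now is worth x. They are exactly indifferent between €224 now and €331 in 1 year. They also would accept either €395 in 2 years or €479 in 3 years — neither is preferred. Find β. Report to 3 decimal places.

The second indifference involves only future payoffs, so β cancels: β·δ^2·395 = β·δ^3·479, giving δ = 395/479 = 0.82463.
The first indifference: 224 = β·δ·331, so β = 224/(δ·331) = 224/(0.82463·331) ≈ 0.821.

β ≈ 0.821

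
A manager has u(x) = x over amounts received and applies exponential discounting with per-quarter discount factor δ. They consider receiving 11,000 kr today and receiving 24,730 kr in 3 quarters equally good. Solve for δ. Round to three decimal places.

Equating discounted utilities: u(11000) = δ^3·u(24730) ⇒ δ^3 = u(11000)/u(24730).
With u(x) = x: δ^3 = 11000/24730 = 0.44480.
So δ = 0.44480^(1/3) ≈ 0.763.

δ ≈ 0.763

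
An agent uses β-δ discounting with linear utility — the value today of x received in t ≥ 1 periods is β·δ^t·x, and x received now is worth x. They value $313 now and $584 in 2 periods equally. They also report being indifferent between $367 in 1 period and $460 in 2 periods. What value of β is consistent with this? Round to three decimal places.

β ≈ 0.842

The second indifference involves only future payoffs, so β cancels: β·δ^1·367 = β·δ^2·460, giving δ = 367/460 = 0.79783.
Substituting δ into 313 = β·δ^2·584: β = 313/(371.731) ≈ 0.842.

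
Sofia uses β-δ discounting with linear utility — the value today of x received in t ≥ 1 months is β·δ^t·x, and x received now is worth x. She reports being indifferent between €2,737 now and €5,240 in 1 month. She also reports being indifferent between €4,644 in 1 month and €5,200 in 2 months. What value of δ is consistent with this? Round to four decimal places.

The second indifference involves only future payoffs, so β cancels: β·δ^1·4644 = β·δ^2·5200, giving δ = 4644/5200 = 0.89308.

δ ≈ 0.8931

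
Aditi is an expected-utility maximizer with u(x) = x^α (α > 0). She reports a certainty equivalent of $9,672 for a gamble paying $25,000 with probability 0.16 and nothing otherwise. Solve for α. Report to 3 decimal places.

The lottery's expected utility is 0.16·u(25000) + 0.84·u(0) = 0.16·25000^α (since u(0) = 0 for α > 0).
Indifference: 9672^α = 0.16·25000^α, so (9672/25000)^α = 0.16.
α = ln(0.16) / ln(9672/25000) = -1.832581/-0.949641 ≈ 1.930.

α ≈ 1.930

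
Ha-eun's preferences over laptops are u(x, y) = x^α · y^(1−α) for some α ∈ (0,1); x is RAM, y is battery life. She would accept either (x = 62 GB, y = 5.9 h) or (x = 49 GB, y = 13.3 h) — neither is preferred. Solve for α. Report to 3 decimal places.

α ≈ 0.775

Indifference: 62^α · 5.9^(1−α) = 49^α · 13.3^(1−α).
Rearrange to (62/49)^α = (13.3/5.9)^(1−α) and take logs: α·0.235314 = (1−α)·0.812812.
With A = 0.235314 and B = 0.812812: α·A = (1−α)·B, so α = B/(A+B) = 0.812812/1.048126 ≈ 0.775.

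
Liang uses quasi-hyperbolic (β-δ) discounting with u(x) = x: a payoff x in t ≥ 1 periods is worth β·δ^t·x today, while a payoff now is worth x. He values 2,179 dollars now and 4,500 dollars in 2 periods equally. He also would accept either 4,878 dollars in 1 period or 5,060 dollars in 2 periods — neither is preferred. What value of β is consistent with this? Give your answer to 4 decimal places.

β ≈ 0.5210

The second indifference involves only future payoffs, so β cancels: β·δ^1·4878 = β·δ^2·5060, giving δ = 4878/5060 = 0.96403.
Now use the now-vs-future pair: 2179 = β·δ^2·4500 gives β = 2179/(0.92936·4500) ≈ 0.5210.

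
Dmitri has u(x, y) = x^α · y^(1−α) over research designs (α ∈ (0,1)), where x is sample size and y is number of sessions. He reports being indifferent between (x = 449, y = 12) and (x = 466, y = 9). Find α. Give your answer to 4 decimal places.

α ≈ 0.8856

The Cobb–Douglas utilities coincide, so 449^α·12^(1−α) = 466^α·9^(1−α).
(449/466)^α = (9/12)^(1−α); take logs: α·ln(449/466) = (1−α)·ln(9/12), i.e. α·-0.0371627 = (1−α)·-0.2876821.
So α/(1−α) = (-0.2876821)/(-0.0371627) = 7.7411517, and α = 7.7411517/8.7411517 ≈ 0.8856.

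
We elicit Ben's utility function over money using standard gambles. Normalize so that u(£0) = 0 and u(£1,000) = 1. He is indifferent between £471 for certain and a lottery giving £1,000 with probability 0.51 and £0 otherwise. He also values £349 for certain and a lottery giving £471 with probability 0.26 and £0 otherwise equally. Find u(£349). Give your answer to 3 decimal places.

0.133

First, u(£471) = 0.51·u(£1,000) + 0.49·u(£0) = 0.51.
Chaining: u(£349) = 0.26·0.51 + 0.74·0.00 = 0.1326.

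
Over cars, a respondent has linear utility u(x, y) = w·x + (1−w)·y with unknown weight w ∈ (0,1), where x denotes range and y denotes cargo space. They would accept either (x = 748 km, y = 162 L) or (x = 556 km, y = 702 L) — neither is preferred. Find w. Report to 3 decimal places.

u(748,162) = u(556,702) means w·748 + (1−w)·162 = w·556 + (1−w)·702.
w·(748−556) = (1−w)·(702−162), i.e. w·192 = (1−w)·540.
Hence w = 540/(192+540) = 540/732 = 0.738.

w = 0.738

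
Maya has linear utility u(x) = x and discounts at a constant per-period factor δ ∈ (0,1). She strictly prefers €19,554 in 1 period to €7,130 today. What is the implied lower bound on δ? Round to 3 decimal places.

δ > 0.365

The preference means 7130 < δ·19554.
Dividing through by 19554 gives δ > 0.36463.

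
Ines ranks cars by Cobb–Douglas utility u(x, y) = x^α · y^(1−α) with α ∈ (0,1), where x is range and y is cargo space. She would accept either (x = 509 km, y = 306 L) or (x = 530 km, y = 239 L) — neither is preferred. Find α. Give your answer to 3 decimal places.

α ≈ 0.859

Indifference: 509^α · 306^(1−α) = 530^α · 239^(1−α).
(509/530)^α = (239/306)^(1−α); take logs: α·ln(509/530) = (1−α)·ln(239/306), i.e. α·-0.040429 = (1−α)·-0.247122.
With A = -0.040429 and B = -0.247122: α·A = (1−α)·B, so α = B/(A+B) = -0.247122/-0.287551 ≈ 0.859.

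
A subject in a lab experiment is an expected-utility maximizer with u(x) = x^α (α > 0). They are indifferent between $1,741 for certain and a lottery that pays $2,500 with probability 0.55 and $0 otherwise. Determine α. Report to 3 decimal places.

The lottery's expected utility is 0.55·u(2500) + 0.45·u(0) = 0.55·2500^α (since u(0) = 0 for α > 0).
Indifference: 1741^α = 0.55·2500^α, so (1741/2500)^α = 0.55.
Taking logs: α·ln(1741/2500) = ln(0.55), so α = -0.597837 / -0.361831 ≈ 1.652.

α ≈ 1.652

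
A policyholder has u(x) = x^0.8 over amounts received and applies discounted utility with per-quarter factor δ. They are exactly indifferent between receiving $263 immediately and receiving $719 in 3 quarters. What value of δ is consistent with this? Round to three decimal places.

The payoff in 3 quarters is discounted by δ^3, so u(263) = δ^3·u(719) and δ^3 = u(263)/u(719).
With u(x) = x^0.8: δ^3 = 263^0.8/719^0.8 = (263/719)^0.8 = 0.44728.
So δ = 0.44728^(1/3) ≈ 0.765.

δ ≈ 0.765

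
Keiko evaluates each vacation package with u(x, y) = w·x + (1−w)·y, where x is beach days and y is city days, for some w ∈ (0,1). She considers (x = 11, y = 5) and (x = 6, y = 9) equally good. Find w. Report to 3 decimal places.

w = 0.444

Indifference: w·11 + (1−w)·5 = w·6 + (1−w)·9.
Rearranging, 5·w − 4·(1−w) = 0.
So w/(1−w) = 4/5 = 0.8000, giving w = 4/(5+4) = 0.444.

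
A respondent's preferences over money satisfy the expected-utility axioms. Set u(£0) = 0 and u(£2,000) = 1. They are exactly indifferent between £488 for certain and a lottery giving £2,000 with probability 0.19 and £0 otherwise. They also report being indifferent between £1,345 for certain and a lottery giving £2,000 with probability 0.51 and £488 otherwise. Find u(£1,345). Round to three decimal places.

First, u(£488) = 0.19·u(£2,000) + 0.81·u(£0) = 0.19.
The second indifference gives u(£1,345) = 0.51·u(£2,000) + 0.49·u(£488) = 0.51·1.00 + 0.49·0.19 = 0.6031.

0.603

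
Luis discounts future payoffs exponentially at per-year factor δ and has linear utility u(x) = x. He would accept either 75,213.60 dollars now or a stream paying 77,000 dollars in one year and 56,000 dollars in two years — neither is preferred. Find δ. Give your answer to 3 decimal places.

δ ≈ 0.660

The stream is worth 77000δ + 56000δ² today, so 77000δ + 56000δ² = 75213.60.
That is, 56000δ² + 77000δ − 75213.60 = 0, a quadratic in δ.
δ = (−77000 + √(77000² + 4·56000·75213.60)) / (2·56000) = (−77000 + √22776846400.00) / 112000 ≈ 0.660.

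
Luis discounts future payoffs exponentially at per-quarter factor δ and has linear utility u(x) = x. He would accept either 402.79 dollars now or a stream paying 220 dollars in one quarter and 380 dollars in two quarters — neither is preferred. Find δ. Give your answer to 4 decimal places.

δ ≈ 0.7800

Present value of the stream is 220·δ + 380·δ². Indifference gives 220δ + 380δ² = 402.79.
That is, 380δ² + 220δ − 402.79 = 0, a quadratic in δ.
By the quadratic formula (taking the positive root), δ = (−220 + √660640.80) / 760 ≈ 0.7800.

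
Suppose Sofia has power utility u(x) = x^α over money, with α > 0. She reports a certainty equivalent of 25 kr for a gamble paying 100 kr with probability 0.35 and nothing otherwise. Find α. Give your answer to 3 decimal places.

α ≈ 0.757

EU(lottery) = 0.35·100^α + 0.65·0 = 0.35·100^α.
Indifference: 25^α = 0.35·100^α, so (25/100)^α = 0.35.
Take logs: α = ln 0.35 / ln(25/100) ≈ 0.75729.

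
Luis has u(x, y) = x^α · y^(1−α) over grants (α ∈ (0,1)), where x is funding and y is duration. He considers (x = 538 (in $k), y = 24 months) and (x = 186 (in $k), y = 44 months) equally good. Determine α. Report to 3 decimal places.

Indifference: 538^α · 24^(1−α) = 186^α · 44^(1−α).
Taking logs: α·ln 538 + (1−α)·ln 24 = α·ln 186 + (1−α)·ln 44, i.e. α·1.062112 = (1−α)·0.606136.
With A = 1.062112 and B = 0.606136: α·A = (1−α)·B, so α = B/(A+B) = 0.606136/1.668248 ≈ 0.363.

α ≈ 0.363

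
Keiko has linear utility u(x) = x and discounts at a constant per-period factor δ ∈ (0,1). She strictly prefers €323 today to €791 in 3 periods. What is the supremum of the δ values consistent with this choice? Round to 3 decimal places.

Under u(x) = x this choice says 323 > δ^3·791.
Dividing by 791: δ^3 < 0.40834. Both sides are positive, so the cube root keeps the direction.
δ < 0.40834^(1/3) = 0.742.

δ < 0.742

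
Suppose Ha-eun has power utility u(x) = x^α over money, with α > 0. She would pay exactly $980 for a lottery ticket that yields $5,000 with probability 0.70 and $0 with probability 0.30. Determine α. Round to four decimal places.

Since u(0) = 0, the lottery's EU is 0.70·5000^α.
Equating: 980^α = 0.70·5000^α, i.e. 0.1960^α = 0.70.
Taking logs: α·ln(980/5000) = ln(0.70), so α = -0.3566749 / -1.6296406 ≈ 0.2189.

α ≈ 0.2189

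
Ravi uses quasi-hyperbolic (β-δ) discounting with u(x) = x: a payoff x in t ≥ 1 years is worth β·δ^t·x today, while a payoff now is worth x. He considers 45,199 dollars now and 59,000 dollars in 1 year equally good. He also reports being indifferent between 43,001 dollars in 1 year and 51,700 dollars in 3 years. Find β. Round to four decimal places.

β ≈ 0.8400

Both payoffs in the second observation are in the future, so β drops out: δ^1·43001 = δ^3·51700 ⇒ δ^2 = 43001/51700 = 0.83174, so δ = 0.91200.
The first indifference: 45199 = β·δ·59000, so β = 45199/(δ·59000) = 45199/(0.91200·59000) ≈ 0.8400.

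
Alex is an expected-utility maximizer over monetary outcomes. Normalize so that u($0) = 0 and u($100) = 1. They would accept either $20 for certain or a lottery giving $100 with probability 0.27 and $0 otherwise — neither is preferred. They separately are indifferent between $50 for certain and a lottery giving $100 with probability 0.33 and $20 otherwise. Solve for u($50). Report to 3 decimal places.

0.511

From the first indifference, u($20) = 0.27·u($100) + 0.73·u($0) = 0.27·1 + 0.73·0 = 0.27.
Then u($50) = 0.33·u($100) + 0.67·u($20) = 0.33·1.00 + 0.67·0.27 = 0.5109.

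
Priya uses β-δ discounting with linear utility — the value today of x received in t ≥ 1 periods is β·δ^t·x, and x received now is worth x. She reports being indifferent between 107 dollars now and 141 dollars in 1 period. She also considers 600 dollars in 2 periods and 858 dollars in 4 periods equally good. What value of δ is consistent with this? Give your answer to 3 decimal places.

From the later pair, β·δ^2·600 = β·δ^4·858; dividing through, δ^2 = 600/858 = 0.69930, so δ = 0.83624.

δ ≈ 0.836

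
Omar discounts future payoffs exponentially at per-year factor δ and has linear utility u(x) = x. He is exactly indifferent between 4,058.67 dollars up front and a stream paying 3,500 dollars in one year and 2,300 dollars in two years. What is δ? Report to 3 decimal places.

Equating present values: 4058.67 = 3500δ + 2300δ².
So 2300δ² + 3500δ − 4058.67 = 0.
The positive root is δ = [−3500 + √(3500² + 4·2300·4058.67)] / (2·2300) = (−3500 + 7042.000)/4600 ≈ 0.770.

δ ≈ 0.770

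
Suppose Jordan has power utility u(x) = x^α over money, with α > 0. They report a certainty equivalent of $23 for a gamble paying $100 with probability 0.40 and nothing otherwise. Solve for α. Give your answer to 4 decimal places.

α ≈ 0.6235

EU(lottery) = 0.40·100^α + 0.60·0 = 0.40·100^α.
Indifference: 23^α = 0.40·100^α, so (23/100)^α = 0.40.
Take logs: α = ln 0.40 / ln(23/100) ≈ 0.623464.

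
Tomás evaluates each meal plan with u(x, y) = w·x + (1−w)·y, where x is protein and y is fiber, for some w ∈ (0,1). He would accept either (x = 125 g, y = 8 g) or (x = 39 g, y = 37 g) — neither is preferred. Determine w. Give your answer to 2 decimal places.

Indifference: w·125 + (1−w)·8 = w·39 + (1−w)·37.
Collecting terms: w·86 = (1−w)·29.
The marginal rate of substitution is 29/86, so w = 29/(86+29) = 0.25.

w = 0.25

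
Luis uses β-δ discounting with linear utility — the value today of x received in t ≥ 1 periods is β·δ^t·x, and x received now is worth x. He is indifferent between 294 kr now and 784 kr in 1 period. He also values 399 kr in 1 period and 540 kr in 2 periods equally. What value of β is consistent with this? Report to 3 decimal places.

From the later pair, β·δ^1·399 = β·δ^2·540; dividing through, δ = 399/540 = 0.73889.
Substituting δ into 294 = β·δ·784: β = 294/(579.289) ≈ 0.508.

β ≈ 0.508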